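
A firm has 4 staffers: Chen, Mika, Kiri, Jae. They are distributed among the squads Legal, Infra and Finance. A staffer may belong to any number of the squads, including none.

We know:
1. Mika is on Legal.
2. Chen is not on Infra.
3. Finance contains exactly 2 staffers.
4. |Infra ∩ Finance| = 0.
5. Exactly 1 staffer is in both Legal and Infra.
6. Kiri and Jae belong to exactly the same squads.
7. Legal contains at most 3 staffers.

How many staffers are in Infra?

1

From (1): Mika ∈ Legal.
From (2): Chen ∉ Infra.
Suppose Chen ∈ Finance: no assignment then satisfies all the clues, so Chen ∉ Finance.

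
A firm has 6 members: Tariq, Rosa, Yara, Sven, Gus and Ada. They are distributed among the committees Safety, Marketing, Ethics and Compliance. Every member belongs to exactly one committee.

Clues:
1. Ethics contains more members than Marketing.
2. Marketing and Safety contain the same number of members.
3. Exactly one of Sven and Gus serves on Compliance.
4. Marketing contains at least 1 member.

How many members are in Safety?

1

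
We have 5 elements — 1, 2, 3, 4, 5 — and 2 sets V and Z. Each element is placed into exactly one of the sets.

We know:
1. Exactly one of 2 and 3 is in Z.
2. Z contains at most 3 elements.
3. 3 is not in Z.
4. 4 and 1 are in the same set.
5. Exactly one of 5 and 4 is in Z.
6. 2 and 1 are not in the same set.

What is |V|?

3

From (3): 3 ∉ Z.
(1) (exactly one): 2 ∈ Z.
(6): 1 ∉ Z.
Only one set left: 1 ∈ V.
Only one set left: 3 ∈ V.
(4): 4 matches 1: 4 ∈ V.
(5) (exactly one): 5 ∈ Z.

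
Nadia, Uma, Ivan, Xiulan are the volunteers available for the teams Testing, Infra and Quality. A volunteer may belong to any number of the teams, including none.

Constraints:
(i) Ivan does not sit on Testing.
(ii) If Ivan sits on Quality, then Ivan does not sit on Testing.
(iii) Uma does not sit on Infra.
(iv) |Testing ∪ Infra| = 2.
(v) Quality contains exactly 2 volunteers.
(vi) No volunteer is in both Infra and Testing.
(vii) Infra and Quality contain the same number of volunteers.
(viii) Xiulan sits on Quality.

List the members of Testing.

Testing = {}

From (i): Ivan ∉ Testing.
From (iii): Uma ∉ Infra.
From (viii): Xiulan ∈ Quality.
Suppose Nadia ∈ Testing: no assignment then satisfies all the clues, so Nadia ∉ Testing.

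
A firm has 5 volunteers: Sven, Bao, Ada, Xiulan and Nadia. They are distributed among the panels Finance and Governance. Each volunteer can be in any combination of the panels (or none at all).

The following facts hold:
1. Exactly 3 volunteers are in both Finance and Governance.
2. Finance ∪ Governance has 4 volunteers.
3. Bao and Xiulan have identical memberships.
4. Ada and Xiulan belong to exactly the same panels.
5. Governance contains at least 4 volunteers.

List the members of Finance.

Finance = {Ada, Bao, Xiulan}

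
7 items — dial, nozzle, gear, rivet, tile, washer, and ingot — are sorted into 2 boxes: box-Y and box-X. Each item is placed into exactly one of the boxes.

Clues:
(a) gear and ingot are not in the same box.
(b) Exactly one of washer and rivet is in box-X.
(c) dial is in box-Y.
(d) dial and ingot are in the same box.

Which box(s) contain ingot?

From (c): dial ∈ box-Y.
(d): ingot matches dial: ingot ∈ box-Y.
(a): gear ∉ box-Y.
Only one box left: gear ∈ box-X.

ingot: box-Y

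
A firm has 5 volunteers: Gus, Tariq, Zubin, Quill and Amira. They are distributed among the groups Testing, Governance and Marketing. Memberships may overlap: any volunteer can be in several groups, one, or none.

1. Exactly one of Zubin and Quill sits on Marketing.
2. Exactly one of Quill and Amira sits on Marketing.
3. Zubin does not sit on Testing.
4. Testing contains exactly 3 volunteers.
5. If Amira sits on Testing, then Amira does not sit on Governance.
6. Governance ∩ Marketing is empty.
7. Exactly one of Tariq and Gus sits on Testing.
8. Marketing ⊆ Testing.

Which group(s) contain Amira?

Amira: Testing

From (3): Zubin ∉ Testing.
(8) contrapositive: Zubin ∉ Marketing.
(1) (exactly one): Quill ∈ Marketing.
(2) (exactly one): Amira ∉ Marketing.
(6) (disjoint): Quill ∉ Governance.
(8) with Quill ∈ Marketing: Quill ∈ Testing.
Suppose Amira ∉ Testing: no assignment then satisfies all the clues, so Amira ∈ Testing.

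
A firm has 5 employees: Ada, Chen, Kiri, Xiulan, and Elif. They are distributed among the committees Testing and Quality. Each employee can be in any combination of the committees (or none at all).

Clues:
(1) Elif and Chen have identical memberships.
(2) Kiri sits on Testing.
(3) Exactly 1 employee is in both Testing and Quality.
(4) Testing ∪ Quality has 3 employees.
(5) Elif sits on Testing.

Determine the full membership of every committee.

Testing = {Chen, Elif, Kiri}; Quality = {Kiri}

From (2): Kiri ∈ Testing.
From (5): Elif ∈ Testing.
(1): Chen matches Elif: Chen ∈ Testing.
Suppose Ada ∈ Testing: no assignment then satisfies all the clues, so Ada ∉ Testing.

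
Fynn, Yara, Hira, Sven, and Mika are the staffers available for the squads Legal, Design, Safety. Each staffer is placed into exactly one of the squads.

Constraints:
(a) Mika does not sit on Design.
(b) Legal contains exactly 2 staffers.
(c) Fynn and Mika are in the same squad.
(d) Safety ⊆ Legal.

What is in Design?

Design = {Hira, Sven, Yara}

From (a): Mika ∉ Design.
(c): Fynn matches Mika: Fynn ∉ Design.
Suppose Yara ∉ Design: no assignment then satisfies all the clues, so Yara ∈ Design.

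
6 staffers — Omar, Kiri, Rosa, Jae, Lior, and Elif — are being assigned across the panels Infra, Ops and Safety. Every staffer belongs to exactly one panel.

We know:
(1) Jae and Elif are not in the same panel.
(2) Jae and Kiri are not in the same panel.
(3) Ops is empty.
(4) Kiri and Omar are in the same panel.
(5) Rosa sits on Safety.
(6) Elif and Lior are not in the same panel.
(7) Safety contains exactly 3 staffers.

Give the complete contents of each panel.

Infra = {Elif, Kiri, Omar}; Ops = {}; Safety = {Jae, Lior, Rosa}

From (5): Rosa ∈ Safety.
(3): Ops already has 0, so the rest are out.
Suppose Omar ∉ Infra: no assignment then satisfies all the clues, so Omar ∈ Infra.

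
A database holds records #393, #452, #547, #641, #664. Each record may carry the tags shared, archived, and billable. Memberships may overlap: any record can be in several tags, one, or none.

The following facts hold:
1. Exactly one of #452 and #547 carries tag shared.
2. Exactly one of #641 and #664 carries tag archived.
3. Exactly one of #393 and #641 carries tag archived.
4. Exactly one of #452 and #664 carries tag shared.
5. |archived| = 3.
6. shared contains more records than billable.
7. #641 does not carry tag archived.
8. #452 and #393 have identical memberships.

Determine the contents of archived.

From (7): #641 ∉ archived.
(2) (exactly one): #664 ∈ archived.
(3) (exactly one): #393 ∈ archived.
(8): #452 matches #393: #452 ∈ archived.
(5): archived already has 3, so the rest are out.

archived = {#393, #452, #664}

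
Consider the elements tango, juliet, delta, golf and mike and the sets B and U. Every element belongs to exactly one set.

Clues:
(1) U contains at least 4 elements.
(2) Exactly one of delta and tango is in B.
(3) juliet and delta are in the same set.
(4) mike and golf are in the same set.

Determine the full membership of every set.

B = {tango}; U = {delta, golf, juliet, mike}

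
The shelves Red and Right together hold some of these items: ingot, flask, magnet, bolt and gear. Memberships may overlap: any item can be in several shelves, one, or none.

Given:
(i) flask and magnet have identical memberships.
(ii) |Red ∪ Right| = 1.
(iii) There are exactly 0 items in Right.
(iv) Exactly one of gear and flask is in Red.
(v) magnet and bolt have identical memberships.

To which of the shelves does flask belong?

flask: none

(iii): Right already has 0, so the rest are out.
Suppose flask ∈ Red: no assignment then satisfies all the clues, so flask ∉ Red.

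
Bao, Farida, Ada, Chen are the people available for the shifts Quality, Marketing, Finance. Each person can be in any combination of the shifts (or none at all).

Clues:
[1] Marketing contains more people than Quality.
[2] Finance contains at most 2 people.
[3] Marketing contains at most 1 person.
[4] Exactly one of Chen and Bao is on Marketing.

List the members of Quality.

Quality = {}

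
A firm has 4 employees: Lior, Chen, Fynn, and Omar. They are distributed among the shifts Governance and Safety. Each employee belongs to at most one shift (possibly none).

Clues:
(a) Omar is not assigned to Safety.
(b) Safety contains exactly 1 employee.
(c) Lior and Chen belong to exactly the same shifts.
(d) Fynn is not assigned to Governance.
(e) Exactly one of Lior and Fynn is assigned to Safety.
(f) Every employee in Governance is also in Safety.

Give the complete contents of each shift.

Governance = {}; Safety = {Fynn}

From (a): Omar ∉ Safety.
From (d): Fynn ∉ Governance.
(f) contrapositive: Omar ∉ Governance.
Suppose Lior ∈ Governance: no assignment then satisfies all the clues, so Lior ∉ Governance.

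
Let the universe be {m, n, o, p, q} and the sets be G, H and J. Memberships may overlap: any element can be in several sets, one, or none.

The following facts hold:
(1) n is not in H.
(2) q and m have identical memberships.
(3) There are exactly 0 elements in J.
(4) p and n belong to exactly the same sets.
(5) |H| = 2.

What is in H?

H = {m, q}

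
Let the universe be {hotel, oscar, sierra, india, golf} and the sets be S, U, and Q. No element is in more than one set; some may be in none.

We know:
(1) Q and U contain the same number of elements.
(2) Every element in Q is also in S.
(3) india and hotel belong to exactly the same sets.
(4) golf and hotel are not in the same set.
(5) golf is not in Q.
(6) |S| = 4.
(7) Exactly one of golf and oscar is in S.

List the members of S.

S = {hotel, india, oscar, sierra}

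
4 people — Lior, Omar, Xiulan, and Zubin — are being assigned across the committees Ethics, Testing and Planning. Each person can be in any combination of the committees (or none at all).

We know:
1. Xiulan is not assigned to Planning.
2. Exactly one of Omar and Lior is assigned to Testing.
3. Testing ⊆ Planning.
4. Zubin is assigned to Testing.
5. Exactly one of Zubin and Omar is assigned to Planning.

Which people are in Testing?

Testing = {Lior, Zubin}

From (1): Xiulan ∉ Planning.
From (4): Zubin ∈ Testing.
(3) contrapositive: Xiulan ∉ Testing.
(3) with Zubin ∈ Testing: Zubin ∈ Planning.
(5) (exactly one): Omar ∉ Planning.
(3) contrapositive: Omar ∉ Testing.
(2) (exactly one): Lior ∈ Testing.
(3) with Lior ∈ Testing: Lior ∈ Planning.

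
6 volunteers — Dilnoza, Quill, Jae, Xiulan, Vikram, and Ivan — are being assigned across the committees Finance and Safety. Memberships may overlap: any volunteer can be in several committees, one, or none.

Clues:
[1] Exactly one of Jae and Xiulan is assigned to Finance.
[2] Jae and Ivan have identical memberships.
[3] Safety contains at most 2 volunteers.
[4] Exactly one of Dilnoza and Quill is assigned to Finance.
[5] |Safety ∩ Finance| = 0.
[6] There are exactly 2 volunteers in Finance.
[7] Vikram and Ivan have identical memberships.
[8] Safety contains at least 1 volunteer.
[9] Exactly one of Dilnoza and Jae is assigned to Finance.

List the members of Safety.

Safety = {Quill}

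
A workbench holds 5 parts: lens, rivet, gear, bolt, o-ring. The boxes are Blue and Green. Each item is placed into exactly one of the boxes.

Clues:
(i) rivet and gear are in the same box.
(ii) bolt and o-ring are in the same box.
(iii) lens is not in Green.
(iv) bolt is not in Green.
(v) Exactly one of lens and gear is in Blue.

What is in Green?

Green = {gear, rivet}

From (iii): lens ∉ Green.
From (iv): bolt ∉ Green.
(ii): o-ring matches bolt: o-ring ∉ Green.
Only one box left: lens ∈ Blue.
Only one box left: bolt ∈ Blue.
Only one box left: o-ring ∈ Blue.
(v) (exactly one): gear ∉ Blue.
Only one box left: gear ∈ Green.
(i): rivet matches gear: rivet ∉ Blue.
(i): rivet matches gear: rivet ∈ Green.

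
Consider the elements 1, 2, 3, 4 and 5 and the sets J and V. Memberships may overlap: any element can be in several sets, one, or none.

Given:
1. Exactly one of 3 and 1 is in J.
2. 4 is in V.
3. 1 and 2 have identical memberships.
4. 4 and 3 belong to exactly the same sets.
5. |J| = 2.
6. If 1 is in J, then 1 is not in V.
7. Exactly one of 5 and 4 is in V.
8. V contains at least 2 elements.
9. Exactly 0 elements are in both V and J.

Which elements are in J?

J = {1, 2}

From (2): 4 ∈ V.
(4): 3 matches 4: 3 ∈ V.
(7) (exactly one): 5 ∉ V.
Suppose 1 ∉ J: no assignment then satisfies all the clues, so 1 ∈ J.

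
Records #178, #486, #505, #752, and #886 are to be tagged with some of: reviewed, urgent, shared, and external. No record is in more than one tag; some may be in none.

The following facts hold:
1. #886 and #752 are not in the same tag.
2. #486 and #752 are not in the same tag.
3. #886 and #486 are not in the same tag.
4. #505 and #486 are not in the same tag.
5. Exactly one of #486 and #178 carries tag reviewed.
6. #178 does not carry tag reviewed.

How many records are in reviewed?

1

From (6): #178 ∉ reviewed.
(5) (exactly one): #486 ∈ reviewed.
(2): #752 ∉ reviewed.
(3): #886 ∉ reviewed.
(4): #505 ∉ reviewed.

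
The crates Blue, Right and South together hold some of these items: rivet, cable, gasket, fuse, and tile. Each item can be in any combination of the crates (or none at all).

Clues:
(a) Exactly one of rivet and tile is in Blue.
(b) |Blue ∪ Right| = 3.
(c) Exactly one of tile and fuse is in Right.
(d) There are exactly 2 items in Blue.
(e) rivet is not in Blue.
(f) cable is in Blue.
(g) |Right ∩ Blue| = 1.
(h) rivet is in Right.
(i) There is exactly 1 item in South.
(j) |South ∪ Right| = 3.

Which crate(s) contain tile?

tile: Blue, Right

From (e): rivet ∉ Blue.
From (f): cable ∈ Blue.
From (h): rivet ∈ Right.
(a) (exactly one): tile ∈ Blue.
(d): Blue already has 2, so the rest are out.
Suppose tile ∉ Right: no assignment then satisfies all the clues, so tile ∈ Right.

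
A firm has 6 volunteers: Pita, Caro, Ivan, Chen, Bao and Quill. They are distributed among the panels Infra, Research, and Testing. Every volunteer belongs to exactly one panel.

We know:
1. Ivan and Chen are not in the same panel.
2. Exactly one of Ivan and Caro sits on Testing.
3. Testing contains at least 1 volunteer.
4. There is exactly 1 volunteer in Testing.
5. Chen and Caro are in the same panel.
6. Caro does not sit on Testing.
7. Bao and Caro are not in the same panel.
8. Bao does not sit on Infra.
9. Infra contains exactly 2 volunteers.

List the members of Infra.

From (6): Caro ∉ Testing.
From (8): Bao ∉ Infra.
(2) (exactly one): Ivan ∈ Testing.
(4): Testing already has 1, so the rest are out.
Only one panel left: Bao ∈ Research.
(7): Caro ∉ Research.
Only one panel left: Caro ∈ Infra.
(5): Chen matches Caro: Chen ∈ Infra.
(9): Infra already has 2, so the rest are out.
Only one panel left: Pita ∈ Research.
Only one panel left: Quill ∈ Research.

Infra = {Caro, Chen}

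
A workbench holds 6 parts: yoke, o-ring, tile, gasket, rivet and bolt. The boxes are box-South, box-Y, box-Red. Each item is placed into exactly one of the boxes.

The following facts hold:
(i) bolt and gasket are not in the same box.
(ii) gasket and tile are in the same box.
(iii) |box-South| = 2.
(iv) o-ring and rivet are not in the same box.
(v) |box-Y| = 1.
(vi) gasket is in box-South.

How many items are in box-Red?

From (vi): gasket ∈ box-South.
(i): bolt ∉ box-South.
(ii): tile matches gasket: tile ∈ box-South.
(iii): box-South already has 2, so the rest are out.
Suppose yoke ∈ box-Y: no assignment then satisfies all the clues, so yoke ∉ box-Y.

3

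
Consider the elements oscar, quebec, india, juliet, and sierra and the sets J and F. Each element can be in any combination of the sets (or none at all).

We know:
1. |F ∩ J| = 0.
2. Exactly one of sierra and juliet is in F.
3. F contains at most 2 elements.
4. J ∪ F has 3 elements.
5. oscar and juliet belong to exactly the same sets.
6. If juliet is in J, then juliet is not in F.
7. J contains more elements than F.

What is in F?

F = {sierra}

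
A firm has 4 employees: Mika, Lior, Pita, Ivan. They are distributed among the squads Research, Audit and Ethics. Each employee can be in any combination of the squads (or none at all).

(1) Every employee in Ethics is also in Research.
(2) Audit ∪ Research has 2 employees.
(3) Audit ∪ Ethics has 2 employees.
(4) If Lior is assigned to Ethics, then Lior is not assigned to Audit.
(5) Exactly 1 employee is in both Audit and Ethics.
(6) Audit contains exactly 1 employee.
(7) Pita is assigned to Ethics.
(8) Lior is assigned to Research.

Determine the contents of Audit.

Audit = {Pita}

From (7): Pita ∈ Ethics.
From (8): Lior ∈ Research.
(1) with Pita ∈ Ethics: Pita ∈ Research.
Suppose Mika ∈ Audit: no assignment then satisfies all the clues, so Mika ∉ Audit.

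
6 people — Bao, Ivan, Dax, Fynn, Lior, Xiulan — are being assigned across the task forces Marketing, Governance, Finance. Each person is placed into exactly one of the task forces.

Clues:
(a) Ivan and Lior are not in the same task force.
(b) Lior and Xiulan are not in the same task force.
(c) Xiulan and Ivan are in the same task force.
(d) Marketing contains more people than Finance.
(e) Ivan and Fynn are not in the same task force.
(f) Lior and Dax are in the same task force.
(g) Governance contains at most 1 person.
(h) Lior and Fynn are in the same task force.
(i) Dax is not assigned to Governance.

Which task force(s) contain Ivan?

Ivan: Finance

From (i): Dax ∉ Governance.
(f): Lior matches Dax: Lior ∉ Governance.
(h): Fynn matches Lior: Fynn ∉ Governance.
Suppose Ivan ∈ Marketing: no assignment then satisfies all the clues, so Ivan ∉ Marketing.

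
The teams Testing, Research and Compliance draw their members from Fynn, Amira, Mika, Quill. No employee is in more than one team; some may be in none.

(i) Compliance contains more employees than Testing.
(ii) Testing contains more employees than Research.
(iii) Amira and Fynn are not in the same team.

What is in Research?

Research = {}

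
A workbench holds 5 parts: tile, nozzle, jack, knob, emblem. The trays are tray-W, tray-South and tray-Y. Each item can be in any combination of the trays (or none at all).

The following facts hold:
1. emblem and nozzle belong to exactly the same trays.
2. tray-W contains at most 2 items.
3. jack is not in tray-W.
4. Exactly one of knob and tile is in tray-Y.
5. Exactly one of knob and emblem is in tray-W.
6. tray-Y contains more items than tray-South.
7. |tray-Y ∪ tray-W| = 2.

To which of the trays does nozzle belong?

From (3): jack ∉ tray-W.
Suppose nozzle ∈ tray-W: no assignment then satisfies all the clues, so nozzle ∉ tray-W.

nozzle: none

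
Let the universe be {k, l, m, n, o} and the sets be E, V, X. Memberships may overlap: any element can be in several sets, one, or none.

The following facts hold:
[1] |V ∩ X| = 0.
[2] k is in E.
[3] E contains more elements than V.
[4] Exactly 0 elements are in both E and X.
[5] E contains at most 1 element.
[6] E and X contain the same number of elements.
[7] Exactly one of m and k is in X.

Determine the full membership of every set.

E = {k}; V = {}; X = {m}

From (2): k ∈ E.
(5): E already has 1, so the rest are out.
Suppose k ∈ V: no assignment then satisfies all the clues, so k ∉ V.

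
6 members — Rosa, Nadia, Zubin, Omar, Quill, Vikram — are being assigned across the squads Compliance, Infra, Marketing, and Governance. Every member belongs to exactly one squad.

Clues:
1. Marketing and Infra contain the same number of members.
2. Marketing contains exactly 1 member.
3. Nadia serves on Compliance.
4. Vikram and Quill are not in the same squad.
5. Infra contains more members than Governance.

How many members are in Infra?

From (3): Nadia ∈ Compliance.
Suppose Rosa ∈ Governance: no assignment then satisfies all the clues, so Rosa ∉ Governance.

1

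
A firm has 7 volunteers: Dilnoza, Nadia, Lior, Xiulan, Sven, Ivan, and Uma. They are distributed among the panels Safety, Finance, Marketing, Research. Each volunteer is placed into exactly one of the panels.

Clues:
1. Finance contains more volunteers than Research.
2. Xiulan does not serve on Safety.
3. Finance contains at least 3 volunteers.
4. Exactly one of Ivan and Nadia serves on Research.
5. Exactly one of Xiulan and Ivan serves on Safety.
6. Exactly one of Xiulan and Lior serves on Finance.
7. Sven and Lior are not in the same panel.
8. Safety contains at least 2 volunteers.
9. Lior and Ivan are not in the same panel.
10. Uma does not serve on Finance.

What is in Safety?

Safety = {Ivan, Uma}

From (2): Xiulan ∉ Safety.
From (10): Uma ∉ Finance.
(5) (exactly one): Ivan ∈ Safety.
(9): Lior ∉ Safety.
(4) (exactly one): Nadia ∈ Research.
Suppose Dilnoza ∈ Safety: no assignment then satisfies all the clues, so Dilnoza ∉ Safety.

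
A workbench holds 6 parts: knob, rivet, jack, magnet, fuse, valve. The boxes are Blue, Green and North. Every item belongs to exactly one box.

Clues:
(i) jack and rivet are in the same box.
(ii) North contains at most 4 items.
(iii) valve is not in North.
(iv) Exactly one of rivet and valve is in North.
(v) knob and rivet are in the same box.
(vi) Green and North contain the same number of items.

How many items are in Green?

3

From (iii): valve ∉ North.
(iv) (exactly one): rivet ∈ North.
(v): knob matches rivet: knob ∉ Blue.
(v): knob matches rivet: knob ∉ Green.
(v): knob matches rivet: knob ∈ North.
(i): jack matches rivet: jack ∉ Blue.
(i): jack matches rivet: jack ∉ Green.
(i): jack matches rivet: jack ∈ North.
Suppose magnet ∈ Blue: no assignment then satisfies all the clues, so magnet ∉ Blue.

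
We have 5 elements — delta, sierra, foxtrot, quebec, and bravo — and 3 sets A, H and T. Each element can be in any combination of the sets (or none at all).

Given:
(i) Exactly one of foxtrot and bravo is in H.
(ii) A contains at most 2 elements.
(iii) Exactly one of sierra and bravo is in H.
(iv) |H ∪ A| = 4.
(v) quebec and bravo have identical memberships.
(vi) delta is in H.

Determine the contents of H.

From (vi): delta ∈ H.
Suppose sierra ∈ H: no assignment then satisfies all the clues, so sierra ∉ H.

H = {bravo, delta, quebec}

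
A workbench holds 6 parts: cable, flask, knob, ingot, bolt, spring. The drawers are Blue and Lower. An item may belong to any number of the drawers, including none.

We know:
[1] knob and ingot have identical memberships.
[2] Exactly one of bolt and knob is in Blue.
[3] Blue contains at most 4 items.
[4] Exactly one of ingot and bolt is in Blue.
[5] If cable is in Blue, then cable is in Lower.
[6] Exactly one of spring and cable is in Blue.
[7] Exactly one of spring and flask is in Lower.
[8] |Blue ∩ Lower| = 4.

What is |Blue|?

4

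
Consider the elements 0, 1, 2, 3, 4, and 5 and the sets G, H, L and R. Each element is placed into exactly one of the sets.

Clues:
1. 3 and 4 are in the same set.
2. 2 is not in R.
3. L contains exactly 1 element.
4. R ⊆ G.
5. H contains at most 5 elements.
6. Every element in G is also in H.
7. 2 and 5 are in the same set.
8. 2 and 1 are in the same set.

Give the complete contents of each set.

G = {}; H = {1, 2, 3, 4, 5}; L = {0}; R = {}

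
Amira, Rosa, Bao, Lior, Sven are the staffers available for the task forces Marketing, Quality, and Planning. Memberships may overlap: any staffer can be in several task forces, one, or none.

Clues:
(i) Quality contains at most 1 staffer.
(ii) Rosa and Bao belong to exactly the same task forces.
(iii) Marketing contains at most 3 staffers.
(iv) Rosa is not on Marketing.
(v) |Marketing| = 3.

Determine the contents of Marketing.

Marketing = {Amira, Lior, Sven}

From (iv): Rosa ∉ Marketing.
(ii): Bao matches Rosa: Bao ∉ Marketing.
(v): only 3 candidates remain for Marketing, so all are in.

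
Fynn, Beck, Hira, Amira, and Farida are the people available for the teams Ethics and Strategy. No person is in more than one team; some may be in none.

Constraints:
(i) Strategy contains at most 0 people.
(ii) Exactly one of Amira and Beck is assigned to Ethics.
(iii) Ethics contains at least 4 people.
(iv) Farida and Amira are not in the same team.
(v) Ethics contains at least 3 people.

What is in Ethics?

Ethics = {Beck, Farida, Fynn, Hira}

(i): Strategy already has 0, so the rest are out.
Suppose Fynn ∉ Ethics: no assignment then satisfies all the clues, so Fynn ∈ Ethics.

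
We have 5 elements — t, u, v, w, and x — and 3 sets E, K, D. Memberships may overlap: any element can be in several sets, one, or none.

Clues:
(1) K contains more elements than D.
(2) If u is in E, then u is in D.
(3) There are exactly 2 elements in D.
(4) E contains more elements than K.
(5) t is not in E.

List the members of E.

E = {u, v, w, x}

From (5): t ∉ E.
Suppose u ∉ E: no assignment then satisfies all the clues, so u ∈ E.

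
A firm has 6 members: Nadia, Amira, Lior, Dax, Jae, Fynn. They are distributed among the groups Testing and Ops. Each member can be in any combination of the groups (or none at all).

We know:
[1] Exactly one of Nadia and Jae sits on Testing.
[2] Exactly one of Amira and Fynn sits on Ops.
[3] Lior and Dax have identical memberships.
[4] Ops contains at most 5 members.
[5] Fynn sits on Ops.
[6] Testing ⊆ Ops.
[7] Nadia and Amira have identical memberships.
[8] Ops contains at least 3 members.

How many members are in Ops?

From (5): Fynn ∈ Ops.
(2) (exactly one): Amira ∉ Ops.
(6) contrapositive: Amira ∉ Testing.
(7): Nadia matches Amira: Nadia ∉ Testing.
(7): Nadia matches Amira: Nadia ∉ Ops.
(1) (exactly one): Jae ∈ Testing.
(6) with Jae ∈ Testing: Jae ∈ Ops.
Suppose Lior ∉ Ops: no assignment then satisfies all the clues, so Lior ∈ Ops.

4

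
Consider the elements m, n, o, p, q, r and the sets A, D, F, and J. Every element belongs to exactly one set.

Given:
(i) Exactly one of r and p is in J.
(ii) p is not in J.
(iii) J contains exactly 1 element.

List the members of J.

From (ii): p ∉ J.
(i) (exactly one): r ∈ J.
(iii): J already has 1, so the rest are out.

J = {r}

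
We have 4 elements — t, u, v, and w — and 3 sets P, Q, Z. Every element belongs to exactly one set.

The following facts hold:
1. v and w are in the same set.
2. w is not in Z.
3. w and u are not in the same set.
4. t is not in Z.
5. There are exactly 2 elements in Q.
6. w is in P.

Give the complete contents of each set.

From (2): w ∉ Z.
From (4): t ∉ Z.
From (6): w ∈ P.
(1): v matches w: v ∈ P.
(3): u ∉ P.
(5): only 2 candidates remain for Q, so all are in.

P = {v, w}; Q = {t, u}; Z = {}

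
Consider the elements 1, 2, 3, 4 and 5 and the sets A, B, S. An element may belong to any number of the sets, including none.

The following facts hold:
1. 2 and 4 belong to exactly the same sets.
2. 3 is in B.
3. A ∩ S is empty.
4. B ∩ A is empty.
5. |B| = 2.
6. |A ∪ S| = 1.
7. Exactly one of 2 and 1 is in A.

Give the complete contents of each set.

From (2): 3 ∈ B.
(4) (disjoint): 3 ∉ A.
Suppose 1 ∉ A: no assignment then satisfies all the clues, so 1 ∈ A.

A = {1}; B = {3, 5}; S = {}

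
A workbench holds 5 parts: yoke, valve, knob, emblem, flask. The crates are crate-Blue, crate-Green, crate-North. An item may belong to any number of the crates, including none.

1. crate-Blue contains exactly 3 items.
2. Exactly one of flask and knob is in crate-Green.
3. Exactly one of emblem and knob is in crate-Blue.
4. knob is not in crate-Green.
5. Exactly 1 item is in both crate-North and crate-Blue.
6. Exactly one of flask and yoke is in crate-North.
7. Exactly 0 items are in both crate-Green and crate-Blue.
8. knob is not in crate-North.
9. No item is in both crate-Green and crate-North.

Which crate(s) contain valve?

valve: crate-Blue

From (4): knob ∉ crate-Green.
From (8): knob ∉ crate-North.
(2) (exactly one): flask ∈ crate-Green.
(9) (disjoint): flask ∉ crate-North.
(6) (exactly one): yoke ∈ crate-North.
(9) (disjoint): yoke ∉ crate-Green.
Suppose valve ∉ crate-Blue: no assignment then satisfies all the clues, so valve ∈ crate-Blue.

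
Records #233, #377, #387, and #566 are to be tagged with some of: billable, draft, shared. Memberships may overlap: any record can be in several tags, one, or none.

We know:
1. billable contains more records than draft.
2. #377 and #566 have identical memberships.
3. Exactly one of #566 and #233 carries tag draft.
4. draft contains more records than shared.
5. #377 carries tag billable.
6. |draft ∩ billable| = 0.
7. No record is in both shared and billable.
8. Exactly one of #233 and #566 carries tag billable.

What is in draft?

draft = {#233}

From (5): #377 ∈ billable.
(2): #566 matches #377: #566 ∈ billable.
(7) (disjoint): #377 ∉ shared.
(7) (disjoint): #566 ∉ shared.
(8) (exactly one): #233 ∉ billable.
Suppose #233 ∉ draft: no assignment then satisfies all the clues, so #233 ∈ draft.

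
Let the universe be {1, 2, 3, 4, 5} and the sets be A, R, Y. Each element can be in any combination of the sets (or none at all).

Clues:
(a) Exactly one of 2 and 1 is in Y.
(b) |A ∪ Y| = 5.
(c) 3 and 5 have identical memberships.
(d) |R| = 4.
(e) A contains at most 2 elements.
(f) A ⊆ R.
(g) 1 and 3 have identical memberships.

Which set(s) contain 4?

4: Y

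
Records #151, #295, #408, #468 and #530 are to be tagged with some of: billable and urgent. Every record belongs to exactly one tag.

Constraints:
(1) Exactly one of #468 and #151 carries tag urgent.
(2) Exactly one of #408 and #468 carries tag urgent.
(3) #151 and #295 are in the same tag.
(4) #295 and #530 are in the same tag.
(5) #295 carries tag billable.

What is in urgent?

From (5): #295 ∈ billable.
(3): #151 matches #295: #151 ∈ billable.
(4): #530 matches #295: #530 ∈ billable.
(1) (exactly one): #468 ∈ urgent.
(2) (exactly one): #408 ∉ urgent.
Only one tag left: #408 ∈ billable.

urgent = {#468}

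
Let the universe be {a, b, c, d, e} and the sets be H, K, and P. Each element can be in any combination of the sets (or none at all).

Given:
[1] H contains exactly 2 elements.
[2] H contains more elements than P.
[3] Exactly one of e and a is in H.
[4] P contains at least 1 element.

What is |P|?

1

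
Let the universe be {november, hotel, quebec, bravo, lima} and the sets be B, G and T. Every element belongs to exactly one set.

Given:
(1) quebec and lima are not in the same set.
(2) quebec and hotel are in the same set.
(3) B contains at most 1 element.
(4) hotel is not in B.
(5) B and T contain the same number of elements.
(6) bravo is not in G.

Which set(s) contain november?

november: G

From (4): hotel ∉ B.
From (6): bravo ∉ G.
(2): quebec matches hotel: quebec ∉ B.
Suppose november ∈ B: no assignment then satisfies all the clues, so november ∉ B.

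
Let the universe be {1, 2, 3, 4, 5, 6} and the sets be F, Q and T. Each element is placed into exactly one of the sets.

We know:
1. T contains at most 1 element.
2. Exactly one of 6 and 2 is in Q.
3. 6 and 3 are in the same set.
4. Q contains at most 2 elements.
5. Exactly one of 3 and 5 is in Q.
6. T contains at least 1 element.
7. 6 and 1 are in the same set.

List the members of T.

T = {4}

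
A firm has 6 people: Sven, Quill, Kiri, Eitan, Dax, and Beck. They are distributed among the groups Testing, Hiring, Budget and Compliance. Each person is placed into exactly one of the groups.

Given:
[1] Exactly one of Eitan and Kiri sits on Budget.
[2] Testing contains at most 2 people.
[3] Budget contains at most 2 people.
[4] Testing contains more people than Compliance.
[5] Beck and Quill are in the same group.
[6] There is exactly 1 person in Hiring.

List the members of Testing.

Testing = {Beck, Quill}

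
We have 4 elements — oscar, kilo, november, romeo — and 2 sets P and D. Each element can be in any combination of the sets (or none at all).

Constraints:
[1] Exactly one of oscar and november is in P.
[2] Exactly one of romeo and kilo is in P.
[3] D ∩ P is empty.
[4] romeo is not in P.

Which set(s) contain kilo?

From (4): romeo ∉ P.
(2) (exactly one): kilo ∈ P.
(3) (disjoint): kilo ∉ D.

kilo: P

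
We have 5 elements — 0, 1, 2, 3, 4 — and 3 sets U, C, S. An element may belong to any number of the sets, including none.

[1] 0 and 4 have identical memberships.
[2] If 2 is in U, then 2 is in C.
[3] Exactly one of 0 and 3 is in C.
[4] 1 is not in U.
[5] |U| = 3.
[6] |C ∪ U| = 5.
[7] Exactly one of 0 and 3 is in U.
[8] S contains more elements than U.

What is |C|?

3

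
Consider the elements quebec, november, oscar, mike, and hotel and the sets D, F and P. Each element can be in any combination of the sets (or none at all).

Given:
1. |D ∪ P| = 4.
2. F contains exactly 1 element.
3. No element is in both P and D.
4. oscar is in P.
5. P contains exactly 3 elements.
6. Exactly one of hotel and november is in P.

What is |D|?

1

From (4): oscar ∈ P.
(3) (disjoint): oscar ∉ D.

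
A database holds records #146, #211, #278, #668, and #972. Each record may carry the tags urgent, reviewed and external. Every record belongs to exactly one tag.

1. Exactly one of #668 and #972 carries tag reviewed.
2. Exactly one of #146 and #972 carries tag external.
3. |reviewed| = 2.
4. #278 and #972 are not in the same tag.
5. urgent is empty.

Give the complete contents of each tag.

urgent = {}; reviewed = {#211, #972}; external = {#146, #278, #668}

(5): urgent already has 0, so the rest are out.
Suppose #146 ∈ reviewed: no assignment then satisfies all the clues, so #146 ∉ reviewed.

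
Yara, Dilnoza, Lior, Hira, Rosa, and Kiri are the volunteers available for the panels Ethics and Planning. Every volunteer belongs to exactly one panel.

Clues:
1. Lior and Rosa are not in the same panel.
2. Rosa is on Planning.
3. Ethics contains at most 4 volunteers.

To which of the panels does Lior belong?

From (2): Rosa ∈ Planning.
(1): Lior ∉ Planning.
Only one panel left: Lior ∈ Ethics.

Lior: Ethics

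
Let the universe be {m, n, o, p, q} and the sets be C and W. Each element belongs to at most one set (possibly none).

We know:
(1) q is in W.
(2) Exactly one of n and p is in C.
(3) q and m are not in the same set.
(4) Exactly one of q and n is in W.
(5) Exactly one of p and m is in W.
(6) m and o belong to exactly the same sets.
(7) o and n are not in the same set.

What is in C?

C = {n}

From (1): q ∈ W.
(3): m ∉ W.
(4) (exactly one): n ∉ W.
(5) (exactly one): p ∈ W.
(6): o matches m: o ∉ W.
(2) (exactly one): n ∈ C.
(7): o ∉ C.
(6): m matches o: m ∉ C.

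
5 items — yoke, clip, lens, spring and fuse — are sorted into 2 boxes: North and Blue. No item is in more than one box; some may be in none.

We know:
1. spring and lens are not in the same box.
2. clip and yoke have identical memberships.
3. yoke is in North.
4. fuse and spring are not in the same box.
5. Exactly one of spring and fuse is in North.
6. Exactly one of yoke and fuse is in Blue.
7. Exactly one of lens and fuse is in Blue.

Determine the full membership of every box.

From (3): yoke ∈ North.
(2): clip matches yoke: clip ∈ North.
(6) (exactly one): fuse ∈ Blue.
(7) (exactly one): lens ∉ Blue.
(4): spring ∉ Blue.
(5) (exactly one): spring ∈ North.
(1): lens ∉ North.

North = {clip, spring, yoke}; Blue = {fuse}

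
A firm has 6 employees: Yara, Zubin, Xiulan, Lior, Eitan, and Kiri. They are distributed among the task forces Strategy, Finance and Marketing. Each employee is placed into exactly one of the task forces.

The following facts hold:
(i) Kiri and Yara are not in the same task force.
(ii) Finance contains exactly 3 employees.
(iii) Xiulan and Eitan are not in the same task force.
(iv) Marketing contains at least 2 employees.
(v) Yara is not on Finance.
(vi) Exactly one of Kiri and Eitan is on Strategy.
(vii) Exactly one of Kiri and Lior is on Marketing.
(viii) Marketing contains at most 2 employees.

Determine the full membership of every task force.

Strategy = {Eitan}; Finance = {Kiri, Xiulan, Zubin}; Marketing = {Lior, Yara}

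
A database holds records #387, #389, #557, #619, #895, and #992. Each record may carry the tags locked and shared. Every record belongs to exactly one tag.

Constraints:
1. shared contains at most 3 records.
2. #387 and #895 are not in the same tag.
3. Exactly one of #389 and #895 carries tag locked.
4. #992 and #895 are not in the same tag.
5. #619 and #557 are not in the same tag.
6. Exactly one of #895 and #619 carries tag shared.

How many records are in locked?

4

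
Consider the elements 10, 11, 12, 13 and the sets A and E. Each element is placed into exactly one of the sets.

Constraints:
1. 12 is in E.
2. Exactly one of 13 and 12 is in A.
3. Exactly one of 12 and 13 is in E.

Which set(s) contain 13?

13: A

From (1): 12 ∈ E.
(2) (exactly one): 13 ∈ A.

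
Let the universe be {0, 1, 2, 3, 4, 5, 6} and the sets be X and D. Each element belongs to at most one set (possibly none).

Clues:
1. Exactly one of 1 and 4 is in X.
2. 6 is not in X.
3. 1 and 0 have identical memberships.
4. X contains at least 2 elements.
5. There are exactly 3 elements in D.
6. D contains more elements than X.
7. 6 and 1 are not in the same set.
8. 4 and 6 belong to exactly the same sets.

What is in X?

X = {0, 1}

From (2): 6 ∉ X.
(8): 4 matches 6: 4 ∉ X.
(1) (exactly one): 1 ∈ X.
(3): 0 matches 1: 0 ∈ X.
Suppose 2 ∈ X: no assignment then satisfies all the clues, so 2 ∉ X.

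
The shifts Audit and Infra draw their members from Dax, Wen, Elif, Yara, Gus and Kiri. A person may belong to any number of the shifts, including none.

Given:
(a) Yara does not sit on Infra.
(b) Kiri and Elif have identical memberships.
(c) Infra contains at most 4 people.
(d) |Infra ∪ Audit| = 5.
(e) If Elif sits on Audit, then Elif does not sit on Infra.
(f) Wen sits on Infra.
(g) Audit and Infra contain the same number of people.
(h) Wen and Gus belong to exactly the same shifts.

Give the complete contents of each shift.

Audit = {Dax, Elif, Kiri}; Infra = {Dax, Gus, Wen}

From (a): Yara ∉ Infra.
From (f): Wen ∈ Infra.
(h): Gus matches Wen: Gus ∈ Infra.
Suppose Dax ∉ Audit: no assignment then satisfies all the clues, so Dax ∈ Audit.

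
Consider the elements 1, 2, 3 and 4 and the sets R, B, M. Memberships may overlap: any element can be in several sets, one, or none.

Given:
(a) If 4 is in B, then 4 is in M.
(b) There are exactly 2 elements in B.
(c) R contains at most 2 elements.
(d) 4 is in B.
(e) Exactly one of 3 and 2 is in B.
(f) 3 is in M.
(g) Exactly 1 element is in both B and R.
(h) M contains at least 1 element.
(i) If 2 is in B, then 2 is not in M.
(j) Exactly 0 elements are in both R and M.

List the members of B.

B = {2, 4}

From (d): 4 ∈ B.
From (f): 3 ∈ M.
(a): 4 ∈ M.
Suppose 1 ∈ B: no assignment then satisfies all the clues, so 1 ∉ B.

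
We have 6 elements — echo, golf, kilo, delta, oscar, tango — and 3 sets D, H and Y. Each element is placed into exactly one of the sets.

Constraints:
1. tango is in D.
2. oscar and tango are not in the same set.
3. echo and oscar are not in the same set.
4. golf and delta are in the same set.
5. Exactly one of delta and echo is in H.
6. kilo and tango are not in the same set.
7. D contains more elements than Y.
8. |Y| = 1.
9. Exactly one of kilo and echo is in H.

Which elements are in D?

D = {echo, tango}

From (1): tango ∈ D.
(2): oscar ∉ D.
(6): kilo ∉ D.
Suppose echo ∉ D: no assignment then satisfies all the clues, so echo ∈ D.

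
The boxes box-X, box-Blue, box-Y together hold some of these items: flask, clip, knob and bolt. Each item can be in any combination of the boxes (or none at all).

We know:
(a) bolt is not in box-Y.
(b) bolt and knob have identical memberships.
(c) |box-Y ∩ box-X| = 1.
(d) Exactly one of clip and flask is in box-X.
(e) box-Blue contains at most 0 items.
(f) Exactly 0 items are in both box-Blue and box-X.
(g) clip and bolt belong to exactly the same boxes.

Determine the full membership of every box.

box-X = {flask}; box-Blue = {}; box-Y = {flask}

From (a): bolt ∉ box-Y.
(b): knob matches bolt: knob ∉ box-Y.
(e): box-Blue already has 0, so the rest are out.
(g): clip matches bolt: clip ∉ box-Y.
Suppose flask ∉ box-X: no assignment then satisfies all the clues, so flask ∈ box-X.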